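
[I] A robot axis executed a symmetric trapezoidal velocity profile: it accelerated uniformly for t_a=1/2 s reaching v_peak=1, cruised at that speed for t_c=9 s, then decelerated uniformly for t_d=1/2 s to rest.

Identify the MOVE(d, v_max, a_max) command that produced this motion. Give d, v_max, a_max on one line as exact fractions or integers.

d=19/2 v_max=1 a_max=2

a_max = 1/(1/2) = 2
d_a = ½·1·1/2 = 1/4; d_c = 1·9 = 9
d = 2·1/4 + 9 = 19/2
t_c = 9 > 0 ⇒ limit active, v_max = 1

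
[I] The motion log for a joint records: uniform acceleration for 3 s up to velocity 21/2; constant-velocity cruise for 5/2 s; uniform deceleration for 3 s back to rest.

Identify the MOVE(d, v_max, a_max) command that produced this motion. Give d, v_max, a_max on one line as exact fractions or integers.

a_max = (21/2)/3 = 7/2
d_a = ½·21/2·3 = 63/4; d_c = 21/2·5/2 = 105/4
d = 2·63/4 + 105/4 = 231/4
t_c = 5/2 > 0 → v_max = v_peak = 21/2

d=231/4 v_max=21/2 a_max=7/2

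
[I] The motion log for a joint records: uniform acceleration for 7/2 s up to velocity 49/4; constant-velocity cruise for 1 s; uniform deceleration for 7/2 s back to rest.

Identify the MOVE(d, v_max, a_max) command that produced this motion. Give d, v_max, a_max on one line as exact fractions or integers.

a_max = (49/4)/(7/2) = 7/2
d_a = ½·49/4·7/2 = 343/16; d_c = 49/4·1 = 49/4
d = 2·343/16 + 49/4 = 441/8
t_c = 1 > 0 → v_max = v_peak = 49/4

d=441/8 v_max=49/4 a_max=7/2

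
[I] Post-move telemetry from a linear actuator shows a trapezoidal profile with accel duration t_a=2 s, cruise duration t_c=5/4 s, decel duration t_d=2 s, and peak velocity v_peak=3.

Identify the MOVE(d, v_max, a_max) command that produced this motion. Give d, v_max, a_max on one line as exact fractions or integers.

d=39/4 v_max=3 a_max=3/2

a_max = 3/2
d_a = ½·3·2 = 3; d_c = 3·5/4 = 15/4
d = 2·3 + 15/4 = 39/4
t_c = 5/4 > 0 ⇒ limit active, v_max = 3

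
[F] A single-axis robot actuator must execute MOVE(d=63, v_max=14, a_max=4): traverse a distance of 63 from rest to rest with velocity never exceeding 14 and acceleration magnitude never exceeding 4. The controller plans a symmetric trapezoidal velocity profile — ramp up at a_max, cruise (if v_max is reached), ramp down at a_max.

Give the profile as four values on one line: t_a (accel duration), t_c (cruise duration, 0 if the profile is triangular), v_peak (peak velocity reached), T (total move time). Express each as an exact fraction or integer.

t_a=7/2 t_c=1 v_peak=14 T=8

vₘ²/aₘ = 14²/4 = 49
63 ≥ 49 so v_max reached
t_a = 14/4 = 7/2; v_peak = 14
d_cruise = 63 − 49 = 14; t_c = 14/14 = 1
T = 2·7/2 + 1 = 8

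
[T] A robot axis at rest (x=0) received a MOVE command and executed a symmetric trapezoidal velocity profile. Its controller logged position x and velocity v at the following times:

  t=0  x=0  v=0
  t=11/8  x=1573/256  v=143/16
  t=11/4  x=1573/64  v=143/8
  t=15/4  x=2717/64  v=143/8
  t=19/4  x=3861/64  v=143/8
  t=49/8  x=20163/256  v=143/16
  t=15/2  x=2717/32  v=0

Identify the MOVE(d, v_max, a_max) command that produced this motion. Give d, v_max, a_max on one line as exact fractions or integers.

final state: t=15/2, x=2717/32, v=0 → d = 2717/32
a_max = (143/16−0)/(11/8−0) = 13/2
max v = 143/8 over t∈[11/4,19/4] → v_max = 143/8
check: 143/8·(11/4+2) = 2717/32 ✓

d=2717/32 v_max=143/8 a_max=13/2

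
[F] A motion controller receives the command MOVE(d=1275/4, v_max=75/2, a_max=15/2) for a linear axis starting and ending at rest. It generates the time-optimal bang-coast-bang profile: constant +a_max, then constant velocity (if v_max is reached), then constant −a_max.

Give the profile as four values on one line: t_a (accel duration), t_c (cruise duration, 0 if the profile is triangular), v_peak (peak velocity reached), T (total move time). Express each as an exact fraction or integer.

vₘ²/aₘ = (75/2)²/(15/2) = 375/2
1275/4 ≥ 375/2 so v_max reached
t_a = (75/2)/(15/2) = 5; v_peak = 75/2
d_cruise = 1275/4 − 375/2 = 525/4; t_c = (525/4)/(75/2) = 7/2
T = 2·5 + 7/2 = 27/2

t_a=5 t_c=7/2 v_peak=75/2 T=27/2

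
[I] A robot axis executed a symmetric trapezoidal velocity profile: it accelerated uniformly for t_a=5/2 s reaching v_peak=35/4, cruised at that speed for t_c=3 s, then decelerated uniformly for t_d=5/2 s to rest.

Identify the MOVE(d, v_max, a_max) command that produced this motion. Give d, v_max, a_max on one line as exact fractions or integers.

d=385/8 v_max=35/4 a_max=7/2

a_max = (35/4)/(5/2) = 7/2
d_a = ½·35/4·5/2 = 175/16; d_c = 35/4·3 = 105/4
d = 2·175/16 + 105/4 = 385/8
t_c = 3 > 0 ⇒ limit active, v_max = 35/4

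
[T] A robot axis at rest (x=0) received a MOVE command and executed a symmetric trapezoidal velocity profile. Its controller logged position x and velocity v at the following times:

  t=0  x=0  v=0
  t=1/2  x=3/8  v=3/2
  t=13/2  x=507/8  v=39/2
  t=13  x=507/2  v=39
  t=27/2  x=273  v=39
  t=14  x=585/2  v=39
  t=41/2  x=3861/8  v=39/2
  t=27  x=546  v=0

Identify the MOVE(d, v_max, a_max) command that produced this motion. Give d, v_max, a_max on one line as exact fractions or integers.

final state: t=27, x=546, v=0 → d = 546
a_max = (3/2−0)/(1/2−0) = 3
max v = 39 over t∈[13,14] → v_max = 39
check: 39·(13+1) = 546 ✓

d=546 v_max=39 a_max=3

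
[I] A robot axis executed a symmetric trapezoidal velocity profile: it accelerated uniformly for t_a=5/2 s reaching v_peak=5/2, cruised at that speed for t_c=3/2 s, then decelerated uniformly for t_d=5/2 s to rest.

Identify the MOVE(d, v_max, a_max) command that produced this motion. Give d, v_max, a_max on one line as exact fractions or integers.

d=10 v_max=5/2 a_max=1

a_max = (5/2)/(5/2) = 1
d_a = ½·5/2·5/2 = 25/8; d_c = 5/2·3/2 = 15/4
d = 2·25/8 + 15/4 = 10
t_c = 3/2 > 0 → v_max = v_peak = 5/2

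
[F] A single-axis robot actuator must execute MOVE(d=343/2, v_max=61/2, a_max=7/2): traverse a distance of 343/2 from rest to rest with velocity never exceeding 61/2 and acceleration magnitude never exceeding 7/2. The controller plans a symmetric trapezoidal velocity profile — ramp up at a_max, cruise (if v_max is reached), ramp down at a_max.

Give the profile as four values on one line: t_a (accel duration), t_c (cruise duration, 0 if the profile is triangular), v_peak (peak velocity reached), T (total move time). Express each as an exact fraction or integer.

t_a=7 t_c=0 v_peak=49/2 T=14

vₘ²/aₘ = (61/2)²/(7/2) = 3721/14
343/2 < 3721/14 ⇒ no cruise
v_peak = √(343/2·7/2) = √(2401/4) = 49/2
t_a = (49/2)/(7/2) = 7; t_c = 0
T = 2·7 = 14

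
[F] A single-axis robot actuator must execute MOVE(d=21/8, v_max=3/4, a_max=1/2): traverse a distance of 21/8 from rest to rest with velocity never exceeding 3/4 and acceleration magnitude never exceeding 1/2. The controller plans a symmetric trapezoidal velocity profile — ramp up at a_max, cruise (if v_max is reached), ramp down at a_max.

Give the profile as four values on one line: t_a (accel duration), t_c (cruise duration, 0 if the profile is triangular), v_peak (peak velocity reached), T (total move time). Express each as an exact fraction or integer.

vₘ²/aₘ = (3/4)²/(1/2) = 9/8
21/8 ≥ 9/8 so v_max reached
t_a = (3/4)/(1/2) = 3/2; v_peak = 3/4
d_cruise = 21/8 − 9/8 = 3/2; t_c = (3/2)/(3/4) = 2
T = 2·3/2 + 2 = 5

t_a=3/2 t_c=2 v_peak=3/4 T=5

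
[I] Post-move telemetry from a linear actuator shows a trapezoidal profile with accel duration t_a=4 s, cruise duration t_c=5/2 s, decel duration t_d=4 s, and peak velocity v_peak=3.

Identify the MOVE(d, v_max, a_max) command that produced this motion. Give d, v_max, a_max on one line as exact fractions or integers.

a_max = 3/4
d_a = ½·3·4 = 6; d_c = 3·5/2 = 15/2
d = 2·6 + 15/2 = 39/2
t_c = 5/2 > 0 so v_max = 3

d=39/2 v_max=3 a_max=3/4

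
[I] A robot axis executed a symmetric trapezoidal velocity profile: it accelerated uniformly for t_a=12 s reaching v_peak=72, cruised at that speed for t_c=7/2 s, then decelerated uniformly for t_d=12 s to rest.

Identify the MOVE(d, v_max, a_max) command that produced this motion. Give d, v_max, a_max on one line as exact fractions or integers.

a_max = 72/12 = 6
d_a = ½·72·12 = 432; d_c = 72·7/2 = 252
d = 2·432 + 252 = 1116
t_c = 7/2 > 0 ⇒ limit active, v_max = 72

d=1116 v_max=72 a_max=6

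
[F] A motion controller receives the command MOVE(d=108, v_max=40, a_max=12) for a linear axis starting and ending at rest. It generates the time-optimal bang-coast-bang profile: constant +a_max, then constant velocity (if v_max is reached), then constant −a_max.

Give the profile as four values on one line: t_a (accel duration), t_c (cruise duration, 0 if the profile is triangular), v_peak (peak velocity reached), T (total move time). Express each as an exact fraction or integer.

vₘ²/aₘ = 40²/12 = 400/3
108 < 400/3 → triangular
v_peak = √(108·12) = √1296 = 36
t_a = 36/12 = 3; t_c = 0
T = 2·3 = 6

t_a=3 t_c=0 v_peak=36 T=6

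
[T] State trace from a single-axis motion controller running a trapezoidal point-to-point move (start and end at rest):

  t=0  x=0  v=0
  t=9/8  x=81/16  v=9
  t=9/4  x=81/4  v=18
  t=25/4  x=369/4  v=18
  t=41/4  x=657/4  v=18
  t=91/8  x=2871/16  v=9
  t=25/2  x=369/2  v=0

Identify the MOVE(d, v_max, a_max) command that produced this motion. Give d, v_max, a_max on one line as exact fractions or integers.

final state: t=25/2, x=369/2, v=0 → d = 369/2
a_max = (9−0)/(9/8−0) = 8
max v = 18 over t∈[9/4,41/4] → v_max = 18
check: 18·(9/4+8) = 369/2 ✓

d=369/2 v_max=18 a_max=8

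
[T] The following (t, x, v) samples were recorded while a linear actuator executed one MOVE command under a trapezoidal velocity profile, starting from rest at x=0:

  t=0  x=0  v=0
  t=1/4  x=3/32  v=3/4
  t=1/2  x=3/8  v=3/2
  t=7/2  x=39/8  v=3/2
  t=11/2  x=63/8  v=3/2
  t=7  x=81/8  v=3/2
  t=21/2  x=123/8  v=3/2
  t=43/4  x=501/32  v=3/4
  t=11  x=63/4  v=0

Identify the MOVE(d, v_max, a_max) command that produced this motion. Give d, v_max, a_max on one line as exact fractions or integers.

d=63/4 v_max=3/2 a_max=3

final state: t=11, x=63/4, v=0 → d = 63/4
a_max = (3/4−0)/(1/4−0) = 3
max v = 3/2 over t∈[1/2,21/2] → v_max = 3/2
check: 3/2·(1/2+10) = 63/4 ✓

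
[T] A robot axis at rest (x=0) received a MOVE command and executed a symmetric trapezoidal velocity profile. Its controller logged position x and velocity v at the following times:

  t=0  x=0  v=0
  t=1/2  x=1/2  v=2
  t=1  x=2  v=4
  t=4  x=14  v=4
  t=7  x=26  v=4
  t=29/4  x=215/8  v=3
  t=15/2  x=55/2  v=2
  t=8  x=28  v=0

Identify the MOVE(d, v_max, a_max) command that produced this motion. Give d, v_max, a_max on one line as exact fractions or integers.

final state: t=8, x=28, v=0 → d = 28
a_max = (2−0)/(1/2−0) = 4
max v = 4 over t∈[1,7] → v_max = 4
check: 4·(1+6) = 28 ✓

d=28 v_max=4 a_max=4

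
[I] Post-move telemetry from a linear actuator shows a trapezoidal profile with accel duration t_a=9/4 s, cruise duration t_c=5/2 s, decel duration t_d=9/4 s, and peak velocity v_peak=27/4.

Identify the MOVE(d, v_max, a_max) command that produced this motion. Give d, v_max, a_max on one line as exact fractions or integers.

a_max = (27/4)/(9/4) = 3
d_a = ½·27/4·9/4 = 243/32; d_c = 27/4·5/2 = 135/8
d = 2·243/32 + 135/8 = 513/16
t_c = 5/2 > 0 ⇒ limit active, v_max = 27/4

d=513/16 v_max=27/4 a_max=3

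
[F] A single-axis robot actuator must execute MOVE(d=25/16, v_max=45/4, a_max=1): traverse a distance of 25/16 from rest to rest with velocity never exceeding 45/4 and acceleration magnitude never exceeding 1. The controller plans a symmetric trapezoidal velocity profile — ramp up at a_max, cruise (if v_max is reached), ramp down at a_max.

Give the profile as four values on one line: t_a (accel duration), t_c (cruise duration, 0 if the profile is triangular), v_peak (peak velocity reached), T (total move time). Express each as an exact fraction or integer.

v_max²/a_max = (45/4)²/1 = 2025/16
25/16 < 2025/16 so t_c = 0
v_peak = √(25/16·1) = √(25/16) = 5/4
t_a = (5/4)/1 = 5/4; t_c = 0
T = 2·5/4 = 5/2

t_a=5/4 t_c=0 v_peak=5/4 T=5/2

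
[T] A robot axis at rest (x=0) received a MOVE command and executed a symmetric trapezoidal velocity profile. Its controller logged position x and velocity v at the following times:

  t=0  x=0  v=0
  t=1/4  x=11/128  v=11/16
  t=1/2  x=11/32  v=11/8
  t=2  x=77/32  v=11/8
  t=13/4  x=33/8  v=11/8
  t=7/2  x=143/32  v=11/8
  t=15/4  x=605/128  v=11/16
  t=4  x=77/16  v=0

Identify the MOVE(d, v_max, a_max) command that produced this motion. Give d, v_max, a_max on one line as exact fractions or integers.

final state: t=4, x=77/16, v=0 → d = 77/16
a_max = (11/16−0)/(1/4−0) = 11/4
max v = 11/8 over t∈[1/2,7/2] → v_max = 11/8
check: 11/8·(1/2+3) = 77/16 ✓

d=77/16 v_max=11/8 a_max=11/4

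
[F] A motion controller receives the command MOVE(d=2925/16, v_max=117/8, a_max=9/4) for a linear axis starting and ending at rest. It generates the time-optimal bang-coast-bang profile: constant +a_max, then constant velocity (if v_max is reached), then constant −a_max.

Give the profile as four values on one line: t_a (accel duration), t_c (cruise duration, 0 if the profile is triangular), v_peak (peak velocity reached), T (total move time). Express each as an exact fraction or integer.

t_a=13/2 t_c=6 v_peak=117/8 T=19

(v_max)²/a_max = (117/8)²/(9/4) = 1521/16
2925/16 ≥ 1521/16 so v_max reached
t_a = (117/8)/(9/4) = 13/2; v_peak = 117/8
d_cruise = 2925/16 − 1521/16 = 351/4; t_c = (351/4)/(117/8) = 6
T = 2·13/2 + 6 = 19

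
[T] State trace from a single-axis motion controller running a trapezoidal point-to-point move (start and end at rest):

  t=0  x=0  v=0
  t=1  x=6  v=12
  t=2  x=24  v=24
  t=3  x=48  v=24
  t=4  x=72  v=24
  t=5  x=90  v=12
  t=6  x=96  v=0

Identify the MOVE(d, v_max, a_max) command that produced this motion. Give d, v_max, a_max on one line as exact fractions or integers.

d=96 v_max=24 a_max=12

final state: t=6, x=96, v=0 → d = 96
a_max = (12−0)/(1−0) = 12
max v = 24 over t∈[2,4] → v_max = 24
check: 24·(2+2) = 96 ✓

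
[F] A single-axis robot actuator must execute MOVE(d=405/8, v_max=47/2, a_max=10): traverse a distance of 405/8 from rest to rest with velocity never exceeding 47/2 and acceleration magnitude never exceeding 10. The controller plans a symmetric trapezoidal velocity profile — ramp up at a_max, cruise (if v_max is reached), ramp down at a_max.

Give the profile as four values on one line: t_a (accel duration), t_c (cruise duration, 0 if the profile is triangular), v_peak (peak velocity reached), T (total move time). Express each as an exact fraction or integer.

v_max²/a_max = (47/2)²/10 = 2209/40
405/8 < 2209/40 ⇒ no cruise
v_peak = √(405/8·10) = √(2025/4) = 45/2
t_a = (45/2)/10 = 9/4; t_c = 0
T = 2·9/4 = 9/2

t_a=9/4 t_c=0 v_peak=45/2 T=9/2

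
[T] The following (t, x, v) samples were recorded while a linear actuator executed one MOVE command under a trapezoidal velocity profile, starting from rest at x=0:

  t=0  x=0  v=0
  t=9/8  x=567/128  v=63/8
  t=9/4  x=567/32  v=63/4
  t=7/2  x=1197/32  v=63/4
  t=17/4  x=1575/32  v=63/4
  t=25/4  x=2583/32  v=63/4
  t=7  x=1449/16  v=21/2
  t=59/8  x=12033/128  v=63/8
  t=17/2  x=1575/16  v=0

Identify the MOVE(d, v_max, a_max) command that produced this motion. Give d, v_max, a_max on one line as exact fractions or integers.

final state: t=17/2, x=1575/16, v=0 → d = 1575/16
a_max = (63/8−0)/(9/8−0) = 7
max v = 63/4 over t∈[9/4,25/4] → v_max = 63/4
check: 63/4·(9/4+4) = 1575/16 ✓

d=1575/16 v_max=63/4 a_max=7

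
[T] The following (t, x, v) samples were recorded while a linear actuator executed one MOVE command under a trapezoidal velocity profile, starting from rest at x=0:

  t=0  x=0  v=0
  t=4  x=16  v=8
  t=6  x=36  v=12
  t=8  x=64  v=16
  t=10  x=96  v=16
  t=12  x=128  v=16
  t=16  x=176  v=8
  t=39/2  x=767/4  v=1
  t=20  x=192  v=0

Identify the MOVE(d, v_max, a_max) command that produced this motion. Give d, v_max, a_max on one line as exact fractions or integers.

d=192 v_max=16 a_max=2

final state: t=20, x=192, v=0 → d = 192
a_max = (8−0)/(4−0) = 2
max v = 16 over t∈[8,12] → v_max = 16
check: 16·(8+4) = 192 ✓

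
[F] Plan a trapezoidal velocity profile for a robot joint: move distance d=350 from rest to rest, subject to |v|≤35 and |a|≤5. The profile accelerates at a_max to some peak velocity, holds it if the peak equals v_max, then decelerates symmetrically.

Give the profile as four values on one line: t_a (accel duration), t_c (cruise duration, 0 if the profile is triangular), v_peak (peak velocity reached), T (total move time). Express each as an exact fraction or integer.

t_a=7 t_c=3 v_peak=35 T=17

v_max²/a_max = 35²/5 = 245
350 ≥ 245 so v_max reached
t_a = 35/5 = 7; v_peak = 35
d_cruise = 350 − 245 = 105; t_c = 105/35 = 3
T = 2·7 + 3 = 17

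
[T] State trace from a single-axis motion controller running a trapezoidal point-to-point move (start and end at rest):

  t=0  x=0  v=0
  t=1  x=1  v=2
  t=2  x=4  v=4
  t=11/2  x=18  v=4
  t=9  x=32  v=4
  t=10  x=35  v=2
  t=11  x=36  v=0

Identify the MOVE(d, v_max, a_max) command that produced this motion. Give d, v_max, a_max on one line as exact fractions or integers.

d=36 v_max=4 a_max=2

final state: t=11, x=36, v=0 → d = 36
a_max = (2−0)/(1−0) = 2
max v = 4 over t∈[2,9] → v_max = 4
check: 4·(2+7) = 36 ✓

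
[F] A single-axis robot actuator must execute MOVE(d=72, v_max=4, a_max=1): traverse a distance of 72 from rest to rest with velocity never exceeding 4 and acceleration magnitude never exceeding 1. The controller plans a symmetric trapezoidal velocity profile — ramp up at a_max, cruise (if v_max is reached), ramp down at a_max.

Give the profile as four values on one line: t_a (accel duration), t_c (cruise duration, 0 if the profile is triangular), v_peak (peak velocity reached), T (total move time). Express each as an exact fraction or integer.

t_a=4 t_c=14 v_peak=4 T=22

(v_max)²/a_max = 4²/1 = 16
72 ≥ 16 so v_max reached
t_a = 4/1 = 4; v_peak = 4
d_cruise = 72 − 16 = 56; t_c = 56/4 = 14
T = 2·4 + 14 = 22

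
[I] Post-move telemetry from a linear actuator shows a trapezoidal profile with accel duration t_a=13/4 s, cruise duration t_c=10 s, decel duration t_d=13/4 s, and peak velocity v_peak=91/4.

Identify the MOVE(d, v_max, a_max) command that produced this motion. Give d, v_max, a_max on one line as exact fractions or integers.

a_max = (91/4)/(13/4) = 7
d_a = ½·91/4·13/4 = 1183/32; d_c = 91/4·10 = 455/2
d = 2·1183/32 + 455/2 = 4823/16
t_c = 10 > 0 so v_max = 91/4

d=4823/16 v_max=91/4 a_max=7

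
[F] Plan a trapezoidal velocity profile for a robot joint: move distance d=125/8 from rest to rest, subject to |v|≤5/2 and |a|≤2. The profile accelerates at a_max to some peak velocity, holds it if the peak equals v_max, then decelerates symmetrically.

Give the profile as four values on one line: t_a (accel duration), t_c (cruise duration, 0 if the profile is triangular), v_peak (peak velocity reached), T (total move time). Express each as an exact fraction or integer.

t_a=5/4 t_c=5 v_peak=5/2 T=15/2

v_max²/a_max = (5/2)²/2 = 25/8
125/8 ≥ 25/8 ⇒ cruise phase
t_a = (5/2)/2 = 5/4; v_peak = 5/2
d_cruise = 125/8 − 25/8 = 25/2; t_c = (25/2)/(5/2) = 5
T = 2·5/4 + 5 = 15/2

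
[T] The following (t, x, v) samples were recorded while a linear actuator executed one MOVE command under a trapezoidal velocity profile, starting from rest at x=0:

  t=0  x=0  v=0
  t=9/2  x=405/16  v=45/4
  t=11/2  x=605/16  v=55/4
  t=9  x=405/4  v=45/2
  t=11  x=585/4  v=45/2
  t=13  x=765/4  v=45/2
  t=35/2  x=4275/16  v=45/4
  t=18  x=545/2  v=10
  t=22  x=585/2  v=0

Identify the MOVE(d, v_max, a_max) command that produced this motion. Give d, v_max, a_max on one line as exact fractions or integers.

final state: t=22, x=585/2, v=0 → d = 585/2
a_max = (45/4−0)/(9/2−0) = 5/2
max v = 45/2 over t∈[9,13] → v_max = 45/2
check: 45/2·(9+4) = 585/2 ✓

d=585/2 v_max=45/2 a_max=5/2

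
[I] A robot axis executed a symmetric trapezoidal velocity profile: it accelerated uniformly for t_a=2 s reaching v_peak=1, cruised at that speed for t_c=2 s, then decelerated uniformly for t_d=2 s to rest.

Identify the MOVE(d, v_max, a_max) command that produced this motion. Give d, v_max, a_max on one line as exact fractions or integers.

a_max = 1/2
d_a = ½·1·2 = 1; d_c = 1·2 = 2
d = 2·1 + 2 = 4
t_c = 2 > 0 so v_max = 1

d=4 v_max=1 a_max=1/2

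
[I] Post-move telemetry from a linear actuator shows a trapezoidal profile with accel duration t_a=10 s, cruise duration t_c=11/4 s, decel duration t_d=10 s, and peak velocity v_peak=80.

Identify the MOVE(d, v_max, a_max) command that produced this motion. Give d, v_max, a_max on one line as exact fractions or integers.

a_max = 80/10 = 8
d_a = ½·80·10 = 400; d_c = 80·11/4 = 220
d = 2·400 + 220 = 1020
t_c = 11/4 > 0 so v_max = 80

d=1020 v_max=80 a_max=8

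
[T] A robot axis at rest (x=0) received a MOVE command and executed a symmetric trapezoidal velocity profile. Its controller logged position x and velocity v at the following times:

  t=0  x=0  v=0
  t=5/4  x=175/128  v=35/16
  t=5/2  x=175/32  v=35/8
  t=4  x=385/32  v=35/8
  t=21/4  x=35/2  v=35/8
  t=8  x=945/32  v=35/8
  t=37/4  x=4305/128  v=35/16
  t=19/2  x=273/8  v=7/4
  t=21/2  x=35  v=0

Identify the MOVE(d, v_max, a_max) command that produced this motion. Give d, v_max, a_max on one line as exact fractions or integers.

final state: t=21/2, x=35, v=0 → d = 35
a_max = (35/16−0)/(5/4−0) = 7/4
max v = 35/8 over t∈[5/2,8] → v_max = 35/8
check: 35/8·(5/2+11/2) = 35 ✓

d=35 v_max=35/8 a_max=7/4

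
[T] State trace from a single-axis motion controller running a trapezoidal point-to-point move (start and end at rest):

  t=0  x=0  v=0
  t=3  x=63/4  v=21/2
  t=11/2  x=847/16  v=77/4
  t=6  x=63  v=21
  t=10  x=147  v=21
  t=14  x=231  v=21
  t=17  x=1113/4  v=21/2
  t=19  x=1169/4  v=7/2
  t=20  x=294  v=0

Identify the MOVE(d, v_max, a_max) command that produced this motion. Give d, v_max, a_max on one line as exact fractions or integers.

final state: t=20, x=294, v=0 → d = 294
a_max = (21/2−0)/(3−0) = 7/2
max v = 21 over t∈[6,14] → v_max = 21
check: 21·(6+8) = 294 ✓

d=294 v_max=21 a_max=7/2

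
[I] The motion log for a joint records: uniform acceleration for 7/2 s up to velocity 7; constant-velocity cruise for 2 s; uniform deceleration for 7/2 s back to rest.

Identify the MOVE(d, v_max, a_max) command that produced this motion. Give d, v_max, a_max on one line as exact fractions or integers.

d=77/2 v_max=7 a_max=2

a_max = 7/(7/2) = 2
d_a = ½·7·7/2 = 49/4; d_c = 7·2 = 14
d = 2·49/4 + 14 = 77/2
t_c = 2 > 0 so v_max = 7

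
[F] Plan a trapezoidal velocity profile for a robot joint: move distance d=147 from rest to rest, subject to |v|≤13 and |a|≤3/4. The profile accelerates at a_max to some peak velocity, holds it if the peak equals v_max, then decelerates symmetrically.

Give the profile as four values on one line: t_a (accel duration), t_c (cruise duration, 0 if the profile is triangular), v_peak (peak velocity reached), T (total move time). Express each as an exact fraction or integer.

t_a=14 t_c=0 v_peak=21/2 T=28

v_max²/a_max = 13²/(3/4) = 676/3
147 < 676/3 → triangular
v_peak = √(147·3/4) = √(441/4) = 21/2
t_a = (21/2)/(3/4) = 14; t_c = 0
T = 2·14 = 28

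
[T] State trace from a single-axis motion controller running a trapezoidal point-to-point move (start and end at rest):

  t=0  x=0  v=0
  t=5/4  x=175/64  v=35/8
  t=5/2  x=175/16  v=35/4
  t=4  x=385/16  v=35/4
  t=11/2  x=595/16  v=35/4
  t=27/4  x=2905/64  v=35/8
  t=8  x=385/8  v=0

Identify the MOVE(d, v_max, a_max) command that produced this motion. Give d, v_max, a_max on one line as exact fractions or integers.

final state: t=8, x=385/8, v=0 → d = 385/8
a_max = (35/8−0)/(5/4−0) = 7/2
max v = 35/4 over t∈[5/2,11/2] → v_max = 35/4
check: 35/4·(5/2+3) = 385/8 ✓

d=385/8 v_max=35/4 a_max=7/2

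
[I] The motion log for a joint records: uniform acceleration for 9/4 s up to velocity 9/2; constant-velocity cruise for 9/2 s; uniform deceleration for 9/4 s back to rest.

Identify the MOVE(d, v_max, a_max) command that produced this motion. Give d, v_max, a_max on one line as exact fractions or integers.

d=243/8 v_max=9/2 a_max=2

a_max = (9/2)/(9/4) = 2
d_a = ½·9/2·9/4 = 81/16; d_c = 9/2·9/2 = 81/4
d = 2·81/16 + 81/4 = 243/8
t_c = 9/2 > 0 ⇒ limit active, v_max = 9/2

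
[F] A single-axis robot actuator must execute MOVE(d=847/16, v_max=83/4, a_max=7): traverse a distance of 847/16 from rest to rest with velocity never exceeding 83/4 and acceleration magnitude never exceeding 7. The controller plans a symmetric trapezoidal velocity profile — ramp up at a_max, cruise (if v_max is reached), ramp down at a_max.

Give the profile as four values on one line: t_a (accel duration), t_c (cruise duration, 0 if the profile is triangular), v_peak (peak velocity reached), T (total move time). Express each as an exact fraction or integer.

t_a=11/4 t_c=0 v_peak=77/4 T=11/2

(v_max)²/a_max = (83/4)²/7 = 6889/112
847/16 < 6889/112 ⇒ no cruise
v_peak = √(847/16·7) = √(5929/16) = 77/4
t_a = (77/4)/7 = 11/4; t_c = 0
T = 2·11/4 = 11/2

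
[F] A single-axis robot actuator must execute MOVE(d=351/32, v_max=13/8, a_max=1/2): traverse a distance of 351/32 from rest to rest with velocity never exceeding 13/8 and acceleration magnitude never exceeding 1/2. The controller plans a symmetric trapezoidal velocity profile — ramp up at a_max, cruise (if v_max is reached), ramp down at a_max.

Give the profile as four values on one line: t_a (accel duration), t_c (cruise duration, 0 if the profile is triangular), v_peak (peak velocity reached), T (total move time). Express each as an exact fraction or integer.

t_a=13/4 t_c=7/2 v_peak=13/8 T=10

vₘ²/aₘ = (13/8)²/(1/2) = 169/32
351/32 ≥ 169/32 ⇒ cruise phase
t_a = (13/8)/(1/2) = 13/4; v_peak = 13/8
d_cruise = 351/32 − 169/32 = 91/16; t_c = (91/16)/(13/8) = 7/2
T = 2·13/4 + 7/2 = 10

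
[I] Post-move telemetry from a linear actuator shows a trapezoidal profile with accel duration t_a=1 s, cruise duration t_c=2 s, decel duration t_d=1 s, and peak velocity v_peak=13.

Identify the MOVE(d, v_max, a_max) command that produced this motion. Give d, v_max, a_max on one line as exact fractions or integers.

a_max = 13/1 = 13
d_a = ½·13·1 = 13/2; d_c = 13·2 = 26
d = 2·13/2 + 26 = 39
t_c = 2 > 0 → v_max = v_peak = 13

d=39 v_max=13 a_max=13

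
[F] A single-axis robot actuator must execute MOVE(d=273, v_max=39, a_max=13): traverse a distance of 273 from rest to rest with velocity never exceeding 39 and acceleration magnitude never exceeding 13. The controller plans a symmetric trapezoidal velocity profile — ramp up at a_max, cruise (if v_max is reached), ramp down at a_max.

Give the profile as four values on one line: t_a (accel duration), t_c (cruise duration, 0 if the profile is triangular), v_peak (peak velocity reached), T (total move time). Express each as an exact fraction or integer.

t_a=3 t_c=4 v_peak=39 T=10

(v_max)²/a_max = 39²/13 = 117
273 ≥ 117 → trapezoidal
t_a = 39/13 = 3; v_peak = 39
d_cruise = 273 − 117 = 156; t_c = 156/39 = 4
T = 2·3 + 4 = 10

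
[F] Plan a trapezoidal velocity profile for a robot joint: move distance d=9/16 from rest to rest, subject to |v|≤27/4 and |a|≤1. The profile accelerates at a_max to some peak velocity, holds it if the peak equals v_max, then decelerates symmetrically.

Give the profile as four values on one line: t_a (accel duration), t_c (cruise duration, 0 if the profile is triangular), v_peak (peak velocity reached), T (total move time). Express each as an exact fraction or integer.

t_a=3/4 t_c=0 v_peak=3/4 T=3/2

vₘ²/aₘ = (27/4)²/1 = 729/16
9/16 < 729/16 ⇒ no cruise
v_peak = √(9/16·1) = √(9/16) = 3/4
t_a = (3/4)/1 = 3/4; t_c = 0
T = 2·3/4 = 3/2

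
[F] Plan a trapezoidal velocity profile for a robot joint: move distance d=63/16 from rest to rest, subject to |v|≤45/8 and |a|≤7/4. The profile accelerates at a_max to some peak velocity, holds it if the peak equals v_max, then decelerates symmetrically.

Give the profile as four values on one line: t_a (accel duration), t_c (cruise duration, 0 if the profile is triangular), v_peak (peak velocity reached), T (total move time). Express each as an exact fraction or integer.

t_a=3/2 t_c=0 v_peak=21/8 T=3

vₘ²/aₘ = (45/8)²/(7/4) = 2025/112
63/16 < 2025/112 → triangular
v_peak = √(63/16·7/4) = √(441/64) = 21/8
t_a = (21/8)/(7/4) = 3/2; t_c = 0
T = 2·3/2 = 3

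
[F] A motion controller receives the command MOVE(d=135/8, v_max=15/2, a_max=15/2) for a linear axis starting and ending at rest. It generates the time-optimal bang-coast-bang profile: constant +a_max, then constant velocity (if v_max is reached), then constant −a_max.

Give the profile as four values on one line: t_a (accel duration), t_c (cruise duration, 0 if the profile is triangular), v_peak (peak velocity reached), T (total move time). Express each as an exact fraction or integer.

vₘ²/aₘ = (15/2)²/(15/2) = 15/2
135/8 ≥ 15/2 → trapezoidal
t_a = (15/2)/(15/2) = 1; v_peak = 15/2
d_cruise = 135/8 − 15/2 = 75/8; t_c = (75/8)/(15/2) = 5/4
T = 2·1 + 5/4 = 13/4

t_a=1 t_c=5/4 v_peak=15/2 T=13/4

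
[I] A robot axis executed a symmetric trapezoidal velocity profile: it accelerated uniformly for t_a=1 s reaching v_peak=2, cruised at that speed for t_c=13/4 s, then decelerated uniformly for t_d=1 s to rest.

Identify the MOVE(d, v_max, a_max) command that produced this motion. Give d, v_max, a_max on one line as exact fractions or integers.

d=17/2 v_max=2 a_max=2

a_max = 2/1 = 2
d_a = ½·2·1 = 1; d_c = 2·13/4 = 13/2
d = 2·1 + 13/2 = 17/2
t_c = 13/4 > 0 → v_max = v_peak = 2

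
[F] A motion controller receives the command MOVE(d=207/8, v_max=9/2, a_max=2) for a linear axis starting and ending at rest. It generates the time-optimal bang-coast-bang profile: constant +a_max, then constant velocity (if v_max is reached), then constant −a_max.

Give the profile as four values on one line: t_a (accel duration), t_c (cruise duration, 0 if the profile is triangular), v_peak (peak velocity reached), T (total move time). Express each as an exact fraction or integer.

t_a=9/4 t_c=7/2 v_peak=9/2 T=8

v_max²/a_max = (9/2)²/2 = 81/8
207/8 ≥ 81/8 → trapezoidal
t_a = (9/2)/2 = 9/4; v_peak = 9/2
d_cruise = 207/8 − 81/8 = 63/4; t_c = (63/4)/(9/2) = 7/2
T = 2·9/4 + 7/2 = 8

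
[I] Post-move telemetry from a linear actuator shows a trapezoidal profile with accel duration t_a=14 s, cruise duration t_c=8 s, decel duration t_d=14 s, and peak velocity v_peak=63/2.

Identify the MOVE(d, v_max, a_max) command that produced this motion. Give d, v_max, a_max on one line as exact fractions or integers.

a_max = (63/2)/14 = 9/4
d_a = ½·63/2·14 = 441/2; d_c = 63/2·8 = 252
d = 2·441/2 + 252 = 693
t_c = 8 > 0 → v_max = v_peak = 63/2

d=693 v_max=63/2 a_max=9/4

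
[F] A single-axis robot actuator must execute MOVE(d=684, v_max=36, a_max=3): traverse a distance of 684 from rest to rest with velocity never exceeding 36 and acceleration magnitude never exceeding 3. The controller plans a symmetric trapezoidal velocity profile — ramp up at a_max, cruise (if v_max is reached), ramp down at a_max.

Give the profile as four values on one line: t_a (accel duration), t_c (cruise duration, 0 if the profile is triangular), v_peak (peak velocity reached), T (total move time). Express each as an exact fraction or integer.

vₘ²/aₘ = 36²/3 = 432
684 ≥ 432 so v_max reached
t_a = 36/3 = 12; v_peak = 36
d_cruise = 684 − 432 = 252; t_c = 252/36 = 7
T = 2·12 + 7 = 31

t_a=12 t_c=7 v_peak=36 T=31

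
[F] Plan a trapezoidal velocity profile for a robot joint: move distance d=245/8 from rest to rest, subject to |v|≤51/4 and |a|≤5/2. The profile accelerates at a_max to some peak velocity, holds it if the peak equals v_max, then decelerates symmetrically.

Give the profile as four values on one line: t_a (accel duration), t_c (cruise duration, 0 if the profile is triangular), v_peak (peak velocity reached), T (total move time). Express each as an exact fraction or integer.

v_max²/a_max = (51/4)²/(5/2) = 2601/40
245/8 < 2601/40 → triangular
v_peak = √(245/8·5/2) = √(1225/16) = 35/4
t_a = (35/4)/(5/2) = 7/2; t_c = 0
T = 2·7/2 = 7

t_a=7/2 t_c=0 v_peak=35/4 T=7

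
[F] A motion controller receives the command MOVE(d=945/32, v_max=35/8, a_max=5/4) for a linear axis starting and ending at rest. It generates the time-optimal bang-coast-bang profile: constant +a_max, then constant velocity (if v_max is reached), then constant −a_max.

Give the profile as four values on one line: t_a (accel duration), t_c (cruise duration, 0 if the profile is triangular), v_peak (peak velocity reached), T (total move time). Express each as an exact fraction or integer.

t_a=7/2 t_c=13/4 v_peak=35/8 T=41/4

vₘ²/aₘ = (35/8)²/(5/4) = 245/16
945/32 ≥ 245/16 ⇒ cruise phase
t_a = (35/8)/(5/4) = 7/2; v_peak = 35/8
d_cruise = 945/32 − 245/16 = 455/32; t_c = (455/32)/(35/8) = 13/4
T = 2·7/2 + 13/4 = 41/4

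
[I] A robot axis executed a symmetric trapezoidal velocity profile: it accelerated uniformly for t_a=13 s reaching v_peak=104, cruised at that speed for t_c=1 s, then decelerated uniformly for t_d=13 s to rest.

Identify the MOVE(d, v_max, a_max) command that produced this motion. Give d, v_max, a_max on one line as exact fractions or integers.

a_max = 104/13 = 8
d_a = ½·104·13 = 676; d_c = 104·1 = 104
d = 2·676 + 104 = 1456
t_c = 1 > 0 → v_max = v_peak = 104

d=1456 v_max=104 a_max=8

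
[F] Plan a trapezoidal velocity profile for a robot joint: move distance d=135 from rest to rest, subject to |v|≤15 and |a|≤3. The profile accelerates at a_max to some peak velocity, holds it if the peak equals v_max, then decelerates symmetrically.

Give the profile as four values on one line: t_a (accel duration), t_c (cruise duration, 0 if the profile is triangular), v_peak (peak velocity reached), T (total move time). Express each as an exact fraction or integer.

t_a=5 t_c=4 v_peak=15 T=14

v_max²/a_max = 15²/3 = 75
135 ≥ 75 so v_max reached
t_a = 15/3 = 5; v_peak = 15
d_cruise = 135 − 75 = 60; t_c = 60/15 = 4
T = 2·5 + 4 = 14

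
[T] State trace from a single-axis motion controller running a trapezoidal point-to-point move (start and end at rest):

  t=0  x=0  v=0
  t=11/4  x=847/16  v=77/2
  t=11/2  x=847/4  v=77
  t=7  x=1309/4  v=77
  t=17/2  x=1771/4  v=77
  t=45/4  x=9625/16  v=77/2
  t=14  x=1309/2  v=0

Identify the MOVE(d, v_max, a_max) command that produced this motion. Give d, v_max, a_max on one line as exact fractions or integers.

d=1309/2 v_max=77 a_max=14

final state: t=14, x=1309/2, v=0 → d = 1309/2
a_max = (77/2−0)/(11/4−0) = 14
max v = 77 over t∈[11/2,17/2] → v_max = 77
check: 77·(11/2+3) = 1309/2 ✓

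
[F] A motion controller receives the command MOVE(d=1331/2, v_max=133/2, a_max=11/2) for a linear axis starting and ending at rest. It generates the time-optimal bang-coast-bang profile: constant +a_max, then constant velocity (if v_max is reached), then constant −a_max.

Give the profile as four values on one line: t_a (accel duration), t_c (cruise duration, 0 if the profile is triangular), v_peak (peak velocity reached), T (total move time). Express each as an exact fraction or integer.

vₘ²/aₘ = (133/2)²/(11/2) = 17689/22
1331/2 < 17689/22 → triangular
v_peak = √(1331/2·11/2) = √(14641/4) = 121/2
t_a = (121/2)/(11/2) = 11; t_c = 0
T = 2·11 = 22

t_a=11 t_c=0 v_peak=121/2 T=22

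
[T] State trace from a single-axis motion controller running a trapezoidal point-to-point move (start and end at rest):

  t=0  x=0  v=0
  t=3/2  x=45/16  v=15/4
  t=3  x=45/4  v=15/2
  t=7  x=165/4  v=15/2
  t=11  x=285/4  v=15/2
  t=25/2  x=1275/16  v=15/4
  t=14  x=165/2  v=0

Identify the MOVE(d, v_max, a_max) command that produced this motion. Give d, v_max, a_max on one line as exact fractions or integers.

final state: t=14, x=165/2, v=0 → d = 165/2
a_max = (15/4−0)/(3/2−0) = 5/2
max v = 15/2 over t∈[3,11] → v_max = 15/2
check: 15/2·(3+8) = 165/2 ✓

d=165/2 v_max=15/2 a_max=5/2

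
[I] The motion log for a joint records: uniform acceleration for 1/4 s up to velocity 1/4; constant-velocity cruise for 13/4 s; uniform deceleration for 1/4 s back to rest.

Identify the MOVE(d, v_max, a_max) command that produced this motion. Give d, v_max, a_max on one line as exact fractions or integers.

d=7/8 v_max=1/4 a_max=1

a_max = (1/4)/(1/4) = 1
d_a = ½·1/4·1/4 = 1/32; d_c = 1/4·13/4 = 13/16
d = 2·1/32 + 13/16 = 7/8
t_c = 13/4 > 0 → v_max = v_peak = 1/4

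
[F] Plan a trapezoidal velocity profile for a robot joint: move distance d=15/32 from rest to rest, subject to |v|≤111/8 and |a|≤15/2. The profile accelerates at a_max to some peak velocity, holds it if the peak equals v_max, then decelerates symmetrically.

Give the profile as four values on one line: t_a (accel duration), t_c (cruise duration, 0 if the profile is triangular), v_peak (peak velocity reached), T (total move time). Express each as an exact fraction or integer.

(v_max)²/a_max = (111/8)²/(15/2) = 4107/160
15/32 < 4107/160 ⇒ no cruise
v_peak = √(15/32·15/2) = √(225/64) = 15/8
t_a = (15/8)/(15/2) = 1/4; t_c = 0
T = 2·1/4 = 1/2

t_a=1/4 t_c=0 v_peak=15/8 T=1/2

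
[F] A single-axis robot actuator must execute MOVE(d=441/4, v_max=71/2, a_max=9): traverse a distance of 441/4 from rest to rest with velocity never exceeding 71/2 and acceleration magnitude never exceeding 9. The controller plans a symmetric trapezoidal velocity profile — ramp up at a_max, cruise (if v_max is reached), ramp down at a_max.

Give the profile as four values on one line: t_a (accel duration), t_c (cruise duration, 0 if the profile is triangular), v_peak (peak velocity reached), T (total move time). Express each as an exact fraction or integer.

vₘ²/aₘ = (71/2)²/9 = 5041/36
441/4 < 5041/36 ⇒ no cruise
v_peak = √(441/4·9) = √(3969/4) = 63/2
t_a = (63/2)/9 = 7/2; t_c = 0
T = 2·7/2 = 7

t_a=7/2 t_c=0 v_peak=63/2 T=7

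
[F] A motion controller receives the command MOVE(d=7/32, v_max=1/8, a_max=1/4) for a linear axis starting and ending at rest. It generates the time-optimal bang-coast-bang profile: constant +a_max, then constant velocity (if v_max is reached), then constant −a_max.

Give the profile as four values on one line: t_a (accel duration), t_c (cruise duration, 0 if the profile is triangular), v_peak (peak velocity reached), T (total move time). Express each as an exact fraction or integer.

(v_max)²/a_max = (1/8)²/(1/4) = 1/16
7/32 ≥ 1/16 so v_max reached
t_a = (1/8)/(1/4) = 1/2; v_peak = 1/8
d_cruise = 7/32 − 1/16 = 5/32; t_c = (5/32)/(1/8) = 5/4
T = 2·1/2 + 5/4 = 9/4

t_a=1/2 t_c=5/4 v_peak=1/8 T=9/4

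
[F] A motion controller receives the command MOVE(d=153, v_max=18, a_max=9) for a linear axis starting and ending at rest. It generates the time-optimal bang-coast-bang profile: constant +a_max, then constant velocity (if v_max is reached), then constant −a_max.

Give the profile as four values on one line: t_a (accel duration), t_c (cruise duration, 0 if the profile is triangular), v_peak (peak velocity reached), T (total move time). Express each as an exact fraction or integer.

t_a=2 t_c=13/2 v_peak=18 T=21/2

v_max²/a_max = 18²/9 = 36
153 ≥ 36 → trapezoidal
t_a = 18/9 = 2; v_peak = 18
d_cruise = 153 − 36 = 117; t_c = 117/18 = 13/2
T = 2·2 + 13/2 = 21/2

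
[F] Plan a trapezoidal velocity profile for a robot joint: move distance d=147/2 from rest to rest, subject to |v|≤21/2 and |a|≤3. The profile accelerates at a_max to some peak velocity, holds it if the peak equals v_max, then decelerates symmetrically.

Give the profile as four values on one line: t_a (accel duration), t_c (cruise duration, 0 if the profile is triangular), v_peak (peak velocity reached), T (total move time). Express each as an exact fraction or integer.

v_max²/a_max = (21/2)²/3 = 147/4
147/2 ≥ 147/4 ⇒ cruise phase
t_a = (21/2)/3 = 7/2; v_peak = 21/2
d_cruise = 147/2 − 147/4 = 147/4; t_c = (147/4)/(21/2) = 7/2
T = 2·7/2 + 7/2 = 21/2

t_a=7/2 t_c=7/2 v_peak=21/2 T=21/2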